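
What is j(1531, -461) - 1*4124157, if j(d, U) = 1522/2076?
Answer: -4280874205/1038 ≈ -4.1242e+6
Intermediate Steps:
j(d, U) = 761/1038 (j(d, U) = 1522*(1/2076) = 761/1038)
j(1531, -461) - 1*4124157 = 761/1038 - 1*4124157 = 761/1038 - 4124157 = -4280874205/1038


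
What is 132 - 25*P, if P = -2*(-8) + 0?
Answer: -268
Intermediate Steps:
P = 16 (P = 16 + 0 = 16)
132 - 25*P = 132 - 25*16 = 132 - 400 = -268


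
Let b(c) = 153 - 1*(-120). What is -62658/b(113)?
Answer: -20886/91 ≈ -229.52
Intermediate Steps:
b(c) = 273 (b(c) = 153 + 120 = 273)
-62658/b(113) = -62658/273 = -62658*1/273 = -20886/91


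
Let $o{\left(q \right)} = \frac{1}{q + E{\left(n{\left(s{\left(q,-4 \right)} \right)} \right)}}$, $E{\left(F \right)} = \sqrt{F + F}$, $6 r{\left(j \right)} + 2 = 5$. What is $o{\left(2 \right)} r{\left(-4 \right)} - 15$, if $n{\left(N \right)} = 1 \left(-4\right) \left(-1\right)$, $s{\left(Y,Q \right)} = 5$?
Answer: $- \frac{61}{4} + \frac{\sqrt{2}}{4} \approx -14.896$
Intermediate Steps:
$n{\left(N \right)} = 4$ ($n{\left(N \right)} = \left(-4\right) \left(-1\right) = 4$)
$r{\left(j \right)} = \frac{1}{2}$ ($r{\left(j \right)} = - \frac{1}{3} + \frac{1}{6} \cdot 5 = - \frac{1}{3} + \frac{5}{6} = \frac{1}{2}$)
$E{\left(F \right)} = \sqrt{2} \sqrt{F}$ ($E{\left(F \right)} = \sqrt{2 F} = \sqrt{2} \sqrt{F}$)
$o{\left(q \right)} = \frac{1}{q + 2 \sqrt{2}}$ ($o{\left(q \right)} = \frac{1}{q + \sqrt{2} \sqrt{4}} = \frac{1}{q + \sqrt{2} \cdot 2} = \frac{1}{q + 2 \sqrt{2}}$)
$o{\left(2 \right)} r{\left(-4 \right)} - 15 = \frac{1}{2 + 2 \sqrt{2}} \cdot \frac{1}{2} - 15 = \frac{1}{2 \left(2 + 2 \sqrt{2}\right)} - 15 = -15 + \frac{1}{2 \left(2 + 2 \sqrt{2}\right)}$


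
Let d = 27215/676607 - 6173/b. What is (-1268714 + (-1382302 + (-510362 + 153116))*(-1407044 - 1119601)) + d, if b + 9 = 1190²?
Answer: 4211222301106866447235356/958137083237 ≈ 4.3952e+12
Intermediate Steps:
b = 1416091 (b = -9 + 1190² = -9 + 1416100 = 1416091)
d = 34362221554/958137083237 (d = 27215/676607 - 6173/1416091 = 34362221554/958137083237 ≈ 0.035864)
(-1268714 + (-1382302 + (-510362 + 153116))*(-1407044 - 1119601)) + d = (-1268714 + (-1382302 + (-510362 + 153116))*(-1407044 - 1119601)) + 34362221554/958137083237 = (-1268714 + (-1382302 - 357246)*(-2526645)) + 34362221554/958137083237 = (-1268714 - 1739548*(-2526645)) + 34362221554/958137083237 = (-1268714 + 4395220256460) + 34362221554/958137083237 = 4395218987746 + 34362221554/958137083237 = 4211222301106866447235356/958137083237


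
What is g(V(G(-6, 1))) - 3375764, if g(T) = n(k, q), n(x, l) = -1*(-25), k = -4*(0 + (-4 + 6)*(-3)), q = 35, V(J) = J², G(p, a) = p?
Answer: -3375739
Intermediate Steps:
k = 24 (k = -4*(0 + 2*(-3)) = -4*(0 - 6) = -4*(-6) = 24)
n(x, l) = 25
g(T) = 25
g(V(G(-6, 1))) - 3375764 = 25 - 3375764 = -3375739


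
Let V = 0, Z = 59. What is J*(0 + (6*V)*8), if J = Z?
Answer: 0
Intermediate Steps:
J = 59
J*(0 + (6*V)*8) = 59*(0 + (6*0)*8) = 59*(0 + 0*8) = 59*(0 + 0) = 59*0 = 0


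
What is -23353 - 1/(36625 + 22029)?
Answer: -1369746863/58654 ≈ -23353.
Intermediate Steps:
-23353 - 1/(36625 + 22029) = -23353 - 1/58654 = -1369746863/58654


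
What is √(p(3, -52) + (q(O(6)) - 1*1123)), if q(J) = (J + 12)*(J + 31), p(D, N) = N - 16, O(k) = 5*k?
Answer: √1371 ≈ 37.027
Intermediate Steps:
p(D, N) = -16 + N
q(J) = (12 + J)*(31 + J)
√(p(3, -52) + (q(O(6)) - 1*1123)) = √((-16 - 52) + ((372 + (5*6)² + 43*(5*6)) - 1*1123)) = √(-68 + ((372 + 30² + 43*30) - 1123)) = √(-68 + ((372 + 900 + 1290) - 1123)) = √(-68 + (2562 - 1123)) = √(-68 + 1439) = √1371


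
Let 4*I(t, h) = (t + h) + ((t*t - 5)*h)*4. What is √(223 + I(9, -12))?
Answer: I*√2759/2 ≈ 26.263*I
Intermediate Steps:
I(t, h) = h/4 + t/4 + h*(-5 + t²) (I(t, h) = ((t + h) + ((t*t - 5)*h)*4)/4 = ((h + t) + ((t² - 5)*h)*4)/4 = ((h + t) + ((-5 + t²)*h)*4)/4 = ((h + t) + (h*(-5 + t²))*4)/4 = ((h + t) + 4*h*(-5 + t²))/4 = (h + t + 4*h*(-5 + t²))/4 = h/4 + t/4 + h*(-5 + t²))
√(223 + I(9, -12)) = √(223 + (-19/4*(-12) + (¼)*9 - 12*9²)) = √(223 + (57 + 9/4 - 12*81)) = √(223 + (57 + 9/4 - 972)) = √(223 - 3651/4) = √(-2759/4) = I*√2759/2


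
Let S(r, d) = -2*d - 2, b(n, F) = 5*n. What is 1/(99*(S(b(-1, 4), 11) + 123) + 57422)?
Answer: 1/67223 ≈ 1.4876e-5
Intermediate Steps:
S(r, d) = -2 - 2*d
1/(99*(S(b(-1, 4), 11) + 123) + 57422) = 1/(99*((-2 - 2*11) + 123) + 57422) = 1/(99*((-2 - 22) + 123) + 57422) = 1/(99*(-24 + 123) + 57422) = 1/(99*99 + 57422) = 1/(9801 + 57422) = 1/67223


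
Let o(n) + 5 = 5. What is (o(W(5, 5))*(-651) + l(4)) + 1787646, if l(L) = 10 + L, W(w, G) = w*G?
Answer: 1787660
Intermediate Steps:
W(w, G) = G*w
o(n) = 0 (o(n) = -5 + 5 = 0)
(o(W(5, 5))*(-651) + l(4)) + 1787646 = (0*(-651) + (10 + 4)) + 1787646 = (0 + 14) + 1787646 = 14 + 1787646 = 1787660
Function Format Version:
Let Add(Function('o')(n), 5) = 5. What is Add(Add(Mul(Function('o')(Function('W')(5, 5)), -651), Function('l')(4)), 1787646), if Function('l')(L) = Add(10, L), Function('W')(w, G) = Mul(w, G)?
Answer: 1787660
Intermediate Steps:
Function('W')(w, G) = Mul(G, w)
Function('o')(n) = 0 (Function('o')(n) = Add(-5, 5) = 0)
Add(Add(Mul(Function('o')(Function('W')(5, 5)), -651), Function('l')(4)), 1787646) = Add(Add(Mul(0, -651), Add(10, 4)), 1787646) = Add(Add(0, 14), 1787646) = Add(14, 1787646) = 1787660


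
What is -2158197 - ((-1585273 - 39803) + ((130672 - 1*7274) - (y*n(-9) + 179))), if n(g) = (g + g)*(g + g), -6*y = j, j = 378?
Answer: -676752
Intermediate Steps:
y = -63 (y = -⅙*378 = -63)
n(g) = 4*g² (n(g) = (2*g)*(2*g) = 4*g²)
-2158197 - ((-1585273 - 39803) + ((130672 - 1*7274) - (y*n(-9) + 179))) = -2158197 - ((-1585273 - 39803) + ((130672 - 1*7274) - (-252*(-9)² + 179))) = -2158197 - (-1625076 + ((130672 - 7274) - (-252*81 + 179))) = -2158197 - (-1625076 + (123398 - (-63*324 + 179))) = -2158197 - (-1625076 + (123398 - (-20412 + 179))) = -2158197 - (-1625076 + (123398 - 1*(-20233))) = -2158197 - (-1625076 + (123398 + 20233)) = -2158197 - (-1625076 + 143631) = -2158197 - 1*(-1481445) = -2158197 + 1481445 = -676752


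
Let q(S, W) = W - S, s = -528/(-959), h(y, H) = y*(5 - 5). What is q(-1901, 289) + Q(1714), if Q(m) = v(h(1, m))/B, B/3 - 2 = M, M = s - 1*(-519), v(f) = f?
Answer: 2190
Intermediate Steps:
h(y, H) = 0 (h(y, H) = y*0 = 0)
s = 528/959 (s = -528*(-1/959) = 528/959 ≈ 0.55057)
M = 498249/959 (M = 528/959 - 1*(-519) = 528/959 + 519 = 498249/959 ≈ 519.55)
B = 1500501/959 (B = 6 + 3*(498249/959) = 6 + 1494747/959 = 1500501/959 ≈ 1564.7)
Q(m) = 0 (Q(m) = 0/(1500501/959) = 0*(959/1500501) = 0)
q(-1901, 289) + Q(1714) = (289 - 1*(-1901)) + 0 = (289 + 1901) + 0 = 2190 + 0 = 2190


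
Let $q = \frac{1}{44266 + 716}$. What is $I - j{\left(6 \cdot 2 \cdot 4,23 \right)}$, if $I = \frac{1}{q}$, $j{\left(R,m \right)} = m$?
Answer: $44959$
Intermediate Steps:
$q = \frac{1}{44982} \approx 2.2231 \cdot 10^{-5}$
$I = 44982$ ($I = \frac{1}{\frac{1}{44982}} = 44982$)
$I - j{\left(6 \cdot 2 \cdot 4,23 \right)} = 44982 - 23 = 44959$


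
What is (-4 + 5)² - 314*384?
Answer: -120575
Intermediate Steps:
(-4 + 5)² - 314*384 = 1² - 120576 = 1 - 120576 = -120575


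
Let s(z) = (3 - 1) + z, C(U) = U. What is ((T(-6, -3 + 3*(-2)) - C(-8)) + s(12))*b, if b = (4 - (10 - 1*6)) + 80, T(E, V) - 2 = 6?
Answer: 2400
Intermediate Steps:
T(E, V) = 8 (T(E, V) = 2 + 6 = 8)
s(z) = 2 + z
b = 80 (b = (4 - (10 - 6)) + 80 = (4 - 1*4) + 80 = (4 - 4) + 80 = 0 + 80 = 80)
((T(-6, -3 + 3*(-2)) - C(-8)) + s(12))*b = ((8 - 1*(-8)) + (2 + 12))*80 = ((8 + 8) + 14)*80 = (16 + 14)*80 = 30*80 = 2400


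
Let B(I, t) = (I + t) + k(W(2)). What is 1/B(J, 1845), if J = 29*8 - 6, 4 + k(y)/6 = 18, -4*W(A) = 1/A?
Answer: 1/2155 ≈ 0.00046404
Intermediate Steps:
W(A) = -1/(4*A)
k(y) = 84 (k(y) = -24 + 6*18 = -24 + 108 = 84)
J = 226 (J = 232 - 6 = 226)
B(I, t) = 84 + I + t (B(I, t) = (I + t) + 84 = 84 + I + t)
1/B(J, 1845) = 1/(84 + 226 + 1845) = 1/2155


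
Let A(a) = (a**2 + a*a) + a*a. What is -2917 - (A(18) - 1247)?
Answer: -2642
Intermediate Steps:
A(a) = 3*a**2 (A(a) = (a**2 + a**2) + a**2 = 2*a**2 + a**2 = 3*a**2)
-2917 - (A(18) - 1247) = -2917 - (3*18**2 - 1247) = -2917 - (3*324 - 1247) = -2917 - (972 - 1247) = -2917 - 1*(-275) = -2917 + 275 = -2642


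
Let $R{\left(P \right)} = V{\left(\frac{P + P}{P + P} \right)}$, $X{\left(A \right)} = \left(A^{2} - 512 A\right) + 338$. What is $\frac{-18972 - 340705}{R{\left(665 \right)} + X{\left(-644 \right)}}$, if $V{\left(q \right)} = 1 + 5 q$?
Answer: $- \frac{359677}{744808} \approx -0.48291$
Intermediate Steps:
$X{\left(A \right)} = 338 + A^{2} - 512 A$
$R{\left(P \right)} = 6$ ($R{\left(P \right)} = 1 + 5 \frac{P + P}{P + P} = 1 + 5 \frac{2 P}{2 P} = 1 + 5 \cdot 2 P \frac{1}{2 P} = 1 + 5 \cdot 1 = 1 + 5 = 6$)
$\frac{-18972 - 340705}{R{\left(665 \right)} + X{\left(-644 \right)}} = \frac{-18972 - 340705}{6 + \left(338 + \left(-644\right)^{2} - -329728\right)} = - \frac{359677}{6 + \left(338 + 414736 + 329728\right)} = - \frac{359677}{6 + 744802} = - \frac{359677}{744808}$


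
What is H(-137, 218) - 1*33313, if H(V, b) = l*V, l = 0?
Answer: -33313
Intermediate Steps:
H(V, b) = 0 (H(V, b) = 0*V = 0)
H(-137, 218) - 1*33313 = 0 - 1*33313 = 0 - 33313 = -33313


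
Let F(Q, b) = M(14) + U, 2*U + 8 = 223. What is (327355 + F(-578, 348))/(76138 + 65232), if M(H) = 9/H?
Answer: 1146121/494795 ≈ 2.3164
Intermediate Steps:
U = 215/2 (U = -4 + (½)*223 = -4 + 223/2 = 215/2 ≈ 107.50)
F(Q, b) = 757/7 (F(Q, b) = 9/14 + 215/2 = 757/7)
(327355 + F(-578, 348))/(76138 + 65232) = (327355 + 757/7)/(76138 + 65232) = (2292242/7)/141370 = (2292242/7)*(1/141370) = 1146121/494795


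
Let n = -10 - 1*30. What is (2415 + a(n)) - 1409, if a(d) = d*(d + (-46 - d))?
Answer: 2846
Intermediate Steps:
n = -40 (n = -10 - 30 = -40)
a(d) = -46*d (a(d) = d*(-46) = -46*d)
(2415 + a(n)) - 1409 = (2415 - 46*(-40)) - 1409 = (2415 + 1840) - 1409 = 4255 - 1409 = 2846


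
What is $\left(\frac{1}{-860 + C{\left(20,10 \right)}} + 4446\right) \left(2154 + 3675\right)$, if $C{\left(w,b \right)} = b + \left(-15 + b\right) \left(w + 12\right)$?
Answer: $\frac{26174885511}{1010} \approx 2.5916 \cdot 10^{7}$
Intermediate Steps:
$C{\left(w,b \right)} = b + \left(-15 + b\right) \left(12 + w\right)$
$\left(\frac{1}{-860 + C{\left(20,10 \right)}} + 4446\right) \left(2154 + 3675\right) = \left(\frac{1}{-860 + \left(-180 - 300 + 13 \cdot 10 + 10 \cdot 20\right)} + 4446\right) \left(2154 + 3675\right) = \left(\frac{1}{-860 + \left(-180 - 300 + 130 + 200\right)} + 4446\right) 5829 = \left(\frac{1}{-860 - 150} + 4446\right) 5829 = \left(\frac{1}{-1010} + 4446\right) 5829 = \left(- \frac{1}{1010} + 4446\right) 5829 = \frac{4490459}{1010} \cdot 5829 = \frac{26174885511}{1010}$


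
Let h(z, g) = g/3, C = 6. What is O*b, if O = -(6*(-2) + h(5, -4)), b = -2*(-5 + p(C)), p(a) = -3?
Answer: 640/3 ≈ 213.33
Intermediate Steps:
b = 16 (b = -2*(-5 - 3) = -2*(-8) = 16)
h(z, g) = g/3 (h(z, g) = g*(⅓) = g/3)
O = 40/3 (O = -(6*(-2) + (⅓)*(-4)) = -(-12 - 4/3) = -1*(-40/3) = 40/3 ≈ 13.333)
O*b = (40/3)*16 = 640/3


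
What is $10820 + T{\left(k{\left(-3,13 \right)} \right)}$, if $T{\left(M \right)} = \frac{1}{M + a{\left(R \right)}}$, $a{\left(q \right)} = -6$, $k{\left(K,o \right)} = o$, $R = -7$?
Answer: $\frac{75741}{7} \approx 10820.0$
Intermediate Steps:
$T{\left(M \right)} = \frac{1}{-6 + M}$ ($T{\left(M \right)} = \frac{1}{M - 6} = \frac{1}{-6 + M}$)
$10820 + T{\left(k{\left(-3,13 \right)} \right)} = 10820 + \frac{1}{-6 + 13} = 10820 + \frac{1}{7} = \frac{75741}{7}$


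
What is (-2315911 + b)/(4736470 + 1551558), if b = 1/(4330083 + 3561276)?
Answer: -4568921278262/12405271587513 ≈ -0.36830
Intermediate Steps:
b = 1/7891359 ≈ 1.2672e-7
(-2315911 + b)/(4736470 + 1551558) = (-2315911 + 1/7891359)/(4736470 + 1551558) = -18275685113048/7891359/6288028 = -18275685113048/7891359*1/6288028 = -4568921278262/12405271587513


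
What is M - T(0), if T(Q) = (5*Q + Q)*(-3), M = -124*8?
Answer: -992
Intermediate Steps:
M = -992
T(Q) = -18*Q (T(Q) = (6*Q)*(-3) = -18*Q)
M - T(0) = -992 - (-18)*0 = -992 - 1*0 = -992 + 0 = -992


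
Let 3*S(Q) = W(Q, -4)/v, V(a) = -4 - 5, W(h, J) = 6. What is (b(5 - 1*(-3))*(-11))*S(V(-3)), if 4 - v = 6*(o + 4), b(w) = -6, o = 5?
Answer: -66/25 ≈ -2.6400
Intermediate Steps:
V(a) = -9
v = -50 (v = 4 - 6*(5 + 4) = 4 - 6*9 = 4 - 1*54 = 4 - 54 = -50)
S(Q) = -1/25 (S(Q) = (6/(-50))/3 = (6*(-1/50))/3 = (1/3)*(-3/25) = -1/25)
(b(5 - 1*(-3))*(-11))*S(V(-3)) = -6*(-11)*(-1/25) = 66*(-1/25) = -66/25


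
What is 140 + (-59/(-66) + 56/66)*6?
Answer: 1655/11 ≈ 150.45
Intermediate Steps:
140 + (-59/(-66) + 56/66)*6 = 140 + (-59*(-1/66) + 56*(1/66))*6 = 140 + (59/66 + 28/33)*6 = 140 + (115/66)*6 = 140 + 115/11 = 1655/11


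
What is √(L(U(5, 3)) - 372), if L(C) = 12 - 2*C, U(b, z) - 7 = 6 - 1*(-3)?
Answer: 14*I*√2 ≈ 19.799*I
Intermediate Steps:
U(b, z) = 16 (U(b, z) = 7 + (6 - 1*(-3)) = 7 + (6 + 3) = 7 + 9 = 16)
L(C) = 12 - 2*C
√(L(U(5, 3)) - 372) = √((12 - 2*16) - 372) = √((12 - 32) - 372) = √(-20 - 372) = √(-392) = 14*I*√2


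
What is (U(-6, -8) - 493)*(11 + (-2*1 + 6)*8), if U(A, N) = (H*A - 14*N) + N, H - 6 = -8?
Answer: -16211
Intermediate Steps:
H = -2 (H = 6 - 8 = -2)
U(A, N) = -13*N - 2*A (U(A, N) = (-2*A - 14*N) + N = (-14*N - 2*A) + N = -13*N - 2*A)
(U(-6, -8) - 493)*(11 + (-2*1 + 6)*8) = ((-13*(-8) - 2*(-6)) - 493)*(11 + (-2*1 + 6)*8) = ((104 + 12) - 493)*(11 + (-2 + 6)*8) = (116 - 493)*(11 + 4*8) = -377*(11 + 32) = -377*43 = -16211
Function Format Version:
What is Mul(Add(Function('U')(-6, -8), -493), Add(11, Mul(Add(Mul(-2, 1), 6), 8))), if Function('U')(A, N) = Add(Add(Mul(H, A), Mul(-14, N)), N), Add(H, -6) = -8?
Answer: -16211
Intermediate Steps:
H = -2 (H = Add(6, -8) = -2)
Function('U')(A, N) = Add(Mul(-13, N), Mul(-2, A)) (Function('U')(A, N) = Add(Add(Mul(-2, A), Mul(-14, N)), N) = Add(Add(Mul(-14, N), Mul(-2, A)), N) = Add(Mul(-13, N), Mul(-2, A)))
Mul(Add(Function('U')(-6, -8), -493), Add(11, Mul(Add(Mul(-2, 1), 6), 8))) = Mul(Add(Add(Mul(-13, -8), Mul(-2, -6)), -493), Add(11, Mul(Add(Mul(-2, 1), 6), 8))) = Mul(Add(Add(104, 12), -493), Add(11, Mul(Add(-2, 6), 8))) = Mul(Add(116, -493), Add(11, Mul(4, 8))) = Mul(-377, Add(11, 32)) = Mul(-377, 43) = -16211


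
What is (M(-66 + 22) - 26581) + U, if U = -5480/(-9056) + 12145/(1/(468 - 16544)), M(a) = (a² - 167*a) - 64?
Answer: -221034750607/1132 ≈ -1.9526e+8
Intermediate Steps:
M(a) = -64 + a² - 167*a
U = -221015097955/1132 (U = -5480*(-1/9056) + 12145/(1/(-16076)) = 685/1132 + 12145/(-1/16076) = 685/1132 + 12145*(-16076) = 685/1132 - 195243020 = -221015097955/1132 ≈ -1.9524e+8)
(M(-66 + 22) - 26581) + U = ((-64 + (-66 + 22)² - 167*(-66 + 22)) - 26581) - 221015097955/1132 = ((-64 + (-44)² - 167*(-44)) - 26581) - 221015097955/1132 = ((-64 + 1936 + 7348) - 26581) - 221015097955/1132 = (9220 - 26581) - 221015097955/1132 = -17361 - 221015097955/1132 = -221034750607/1132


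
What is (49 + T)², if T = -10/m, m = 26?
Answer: 399424/169 ≈ 2363.5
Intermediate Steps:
T = -5/13 (T = -10/26 = -10*1/26 = -5/13 ≈ -0.38462)
(49 + T)² = (49 - 5/13)² = (632/13)² = 399424/169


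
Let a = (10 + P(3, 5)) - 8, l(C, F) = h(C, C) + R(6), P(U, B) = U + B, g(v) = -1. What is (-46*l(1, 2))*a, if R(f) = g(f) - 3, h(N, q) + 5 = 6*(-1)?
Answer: 6900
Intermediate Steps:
h(N, q) = -11 (h(N, q) = -5 + 6*(-1) = -5 - 6 = -11)
P(U, B) = B + U
R(f) = -4 (R(f) = -1 - 3 = -4)
l(C, F) = -15 (l(C, F) = -11 - 4 = -15)
a = 10 (a = (10 + (5 + 3)) - 8 = (10 + 8) - 8 = 18 - 8 = 10)
(-46*l(1, 2))*a = -46*(-15)*10 = 690*10 = 6900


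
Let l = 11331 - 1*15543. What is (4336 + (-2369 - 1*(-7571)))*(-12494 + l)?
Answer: -159341828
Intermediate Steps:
l = -4212 (l = 11331 - 15543 = -4212)
(4336 + (-2369 - 1*(-7571)))*(-12494 + l) = (4336 + (-2369 - 1*(-7571)))*(-12494 - 4212) = (4336 + (-2369 + 7571))*(-16706) = (4336 + 5202)*(-16706) = 9538*(-16706) = -159341828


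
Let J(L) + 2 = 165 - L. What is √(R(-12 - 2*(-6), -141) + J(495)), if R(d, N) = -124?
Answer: 2*I*√114 ≈ 21.354*I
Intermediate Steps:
J(L) = 163 - L (J(L) = -2 + (165 - L) = 163 - L)
√(R(-12 - 2*(-6), -141) + J(495)) = √(-124 + (163 - 1*495)) = √(-124 + (163 - 495)) = √(-124 - 332) = √(-456) = 2*I*√114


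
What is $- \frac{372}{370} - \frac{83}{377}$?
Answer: $- \frac{85477}{69745} \approx -1.2256$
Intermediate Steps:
$- \frac{372}{370} - \frac{83}{377} = \left(-372\right) \frac{1}{370} - \frac{83}{377} = - \frac{186}{185} - \frac{83}{377} = - \frac{85477}{69745}$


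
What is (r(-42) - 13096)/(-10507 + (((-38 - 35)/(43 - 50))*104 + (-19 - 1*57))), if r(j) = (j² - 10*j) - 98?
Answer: 25690/22163 ≈ 1.1591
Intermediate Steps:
r(j) = -98 + j² - 10*j
(r(-42) - 13096)/(-10507 + (((-38 - 35)/(43 - 50))*104 + (-19 - 1*57))) = ((-98 + (-42)² - 10*(-42)) - 13096)/(-10507 + (((-38 - 35)/(43 - 50))*104 + (-19 - 1*57))) = ((-98 + 1764 + 420) - 13096)/(-10507 + (-73/(-7)*104 + (-19 - 57))) = (2086 - 13096)/(-10507 + (-73*(-⅐)*104 - 76)) = -11010/(-10507 + ((73/7)*104 - 76)) = -11010/(-10507 + (7592/7 - 76)) = -11010/(-10507 + 7060/7) = -11010/(-66489/7) = -11010*(-7/66489) = 25690/22163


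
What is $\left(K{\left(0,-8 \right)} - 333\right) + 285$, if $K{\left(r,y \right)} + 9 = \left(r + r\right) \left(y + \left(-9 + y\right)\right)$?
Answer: $-57$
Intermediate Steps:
$K{\left(r,y \right)} = -9 + 2 r \left(-9 + 2 y\right)$ ($K{\left(r,y \right)} = -9 + \left(r + r\right) \left(y + \left(-9 + y\right)\right) = -9 + 2 r \left(-9 + 2 y\right)$)
$\left(K{\left(0,-8 \right)} - 333\right) + 285 = \left(\left(-9 - 0 + 4 \cdot 0 \left(-8\right)\right) - 333\right) + 285 = \left(\left(-9 + 0 + 0\right) - 333\right) + 285 = \left(-9 - 333\right) + 285 = -342 + 285 = -57$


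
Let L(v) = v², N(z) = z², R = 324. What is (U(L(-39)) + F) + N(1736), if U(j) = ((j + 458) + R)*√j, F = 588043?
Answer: 3691556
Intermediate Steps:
U(j) = √j*(782 + j) (U(j) = ((j + 458) + 324)*√j = ((458 + j) + 324)*√j = (782 + j)*√j = √j*(782 + j))
(U(L(-39)) + F) + N(1736) = (√((-39)²)*(782 + (-39)²) + 588043) + 1736² = (√1521*(782 + 1521) + 588043) + 3013696 = (39*2303 + 588043) + 3013696 = (89817 + 588043) + 3013696 = 677860 + 3013696 = 3691556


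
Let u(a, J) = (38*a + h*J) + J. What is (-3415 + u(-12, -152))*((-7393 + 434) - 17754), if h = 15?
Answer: 155766039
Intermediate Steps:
u(a, J) = 16*J + 38*a (u(a, J) = (38*a + 15*J) + J = (15*J + 38*a) + J = 16*J + 38*a)
(-3415 + u(-12, -152))*((-7393 + 434) - 17754) = (-3415 + (16*(-152) + 38*(-12)))*((-7393 + 434) - 17754) = (-3415 + (-2432 - 456))*(-6959 - 17754) = (-3415 - 2888)*(-24713) = -6303*(-24713) = 155766039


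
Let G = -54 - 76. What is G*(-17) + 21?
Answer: 2231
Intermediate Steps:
G = -130
G*(-17) + 21 = -130*(-17) + 21 = 2210 + 21 = 2231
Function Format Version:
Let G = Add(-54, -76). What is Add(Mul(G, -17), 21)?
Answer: 2231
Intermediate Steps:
G = -130
Add(Mul(G, -17), 21) = Add(Mul(-130, -17), 21) = Add(2210, 21) = 2231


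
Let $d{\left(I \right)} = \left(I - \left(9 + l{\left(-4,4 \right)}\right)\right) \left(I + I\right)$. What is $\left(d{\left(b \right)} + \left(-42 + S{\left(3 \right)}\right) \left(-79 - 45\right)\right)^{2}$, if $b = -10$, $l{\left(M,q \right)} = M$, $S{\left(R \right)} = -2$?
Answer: $33131536$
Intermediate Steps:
$d{\left(I \right)} = 2 I \left(-5 + I\right)$ ($d{\left(I \right)} = \left(I + \left(3 \left(-3\right) - -4\right)\right) \left(I + I\right) = \left(I + \left(-9 + 4\right)\right) 2 I = \left(I - 5\right) 2 I = \left(-5 + I\right) 2 I = 2 I \left(-5 + I\right)$)
$\left(d{\left(b \right)} + \left(-42 + S{\left(3 \right)}\right) \left(-79 - 45\right)\right)^{2} = \left(2 \left(-10\right) \left(-5 - 10\right) + \left(-42 - 2\right) \left(-79 - 45\right)\right)^{2} = \left(2 \left(-10\right) \left(-15\right) - -5456\right)^{2} = \left(300 + 5456\right)^{2} = 5756^{2} = 33131536$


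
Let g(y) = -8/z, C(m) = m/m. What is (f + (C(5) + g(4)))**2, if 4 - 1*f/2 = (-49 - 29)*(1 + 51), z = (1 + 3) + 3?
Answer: 3230671921/49 ≈ 6.5932e+7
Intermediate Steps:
z = 7 (z = 4 + 3 = 7)
f = 8120 (f = 8 - 2*(-49 - 29)*(1 + 51) = 8 - (-156)*52 = 8 - 2*(-4056) = 8 + 8112 = 8120)
C(m) = 1
g(y) = -8/7
(f + (C(5) + g(4)))**2 = (8120 + (1 - 8/7))**2 = (8120 - 1/7)**2 = (56839/7)**2 = 3230671921/49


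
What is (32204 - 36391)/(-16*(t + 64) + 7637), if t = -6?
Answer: -4187/6709 ≈ -0.62409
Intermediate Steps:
(32204 - 36391)/(-16*(t + 64) + 7637) = (32204 - 36391)/(-16*(-6 + 64) + 7637) = -4187/(-16*58 + 7637) = -4187/(-928 + 7637) = -4187/6709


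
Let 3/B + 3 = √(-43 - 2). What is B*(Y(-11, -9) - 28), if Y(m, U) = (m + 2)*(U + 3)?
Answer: -26*I/(I + √5) ≈ -4.3333 - 9.6896*I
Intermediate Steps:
B = 3/(-3 + 3*I*√5) (B = 3/(-3 + √(-43 - 2)) = 3/(-3 + √(-45)) = 3/(-3 + 3*I*√5) ≈ -0.16667 - 0.37268*I)
Y(m, U) = (2 + m)*(3 + U)
B*(Y(-11, -9) - 28) = (-I/(I + √5))*((6 + 2*(-9) + 3*(-11) - 9*(-11)) - 28) = (-I/(I + √5))*((6 - 18 - 33 + 99) - 28) = (-I/(I + √5))*(54 - 28) = -I/(I + √5)*26 = -26*I/(I + √5)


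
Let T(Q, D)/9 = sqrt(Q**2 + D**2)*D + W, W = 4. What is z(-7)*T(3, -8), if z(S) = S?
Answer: -252 + 504*sqrt(73) ≈ 4054.2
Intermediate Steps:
T(Q, D) = 36 + 9*D*sqrt(D**2 + Q**2) (T(Q, D) = 9*(sqrt(Q**2 + D**2)*D + 4) = 9*(sqrt(D**2 + Q**2)*D + 4) = 9*(D*sqrt(D**2 + Q**2) + 4) = 9*(4 + D*sqrt(D**2 + Q**2)) = 36 + 9*D*sqrt(D**2 + Q**2))
z(-7)*T(3, -8) = -7*(36 + 9*(-8)*sqrt((-8)**2 + 3**2)) = -7*(36 + 9*(-8)*sqrt(64 + 9)) = -7*(36 + 9*(-8)*sqrt(73)) = -7*(36 - 72*sqrt(73)) = -252 + 504*sqrt(73)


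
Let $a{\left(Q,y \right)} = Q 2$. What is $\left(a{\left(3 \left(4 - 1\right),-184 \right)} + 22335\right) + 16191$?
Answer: $38544$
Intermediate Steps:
$a{\left(Q,y \right)} = 2 Q$
$\left(a{\left(3 \left(4 - 1\right),-184 \right)} + 22335\right) + 16191 = \left(2 \cdot 3 \left(4 - 1\right) + 22335\right) + 16191 = \left(2 \cdot 3 \cdot 3 + 22335\right) + 16191 = \left(2 \cdot 9 + 22335\right) + 16191 = \left(18 + 22335\right) + 16191 = 22353 + 16191 = 38544$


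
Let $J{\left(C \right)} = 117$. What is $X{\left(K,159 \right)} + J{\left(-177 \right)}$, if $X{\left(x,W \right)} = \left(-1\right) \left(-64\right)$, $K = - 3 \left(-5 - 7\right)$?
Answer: $181$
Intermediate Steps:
$K = 36$ ($K = \left(-3\right) \left(-12\right) = 36$)
$X{\left(x,W \right)} = 64$
$X{\left(K,159 \right)} + J{\left(-177 \right)} = 64 + 117 = 181$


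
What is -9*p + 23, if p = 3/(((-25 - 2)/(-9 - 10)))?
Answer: 4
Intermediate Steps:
p = 19/9 (p = 3/((-27/(-19))) = 3/((-27*(-1/19))) = 3/(27/19) = 3*(19/27) = 19/9 ≈ 2.1111)
-9*p + 23 = -9*19/9 + 23 = -19 + 23 = 4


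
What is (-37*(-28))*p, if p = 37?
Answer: 38332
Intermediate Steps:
(-37*(-28))*p = -37*(-28)*37 = 1036*37 = 38332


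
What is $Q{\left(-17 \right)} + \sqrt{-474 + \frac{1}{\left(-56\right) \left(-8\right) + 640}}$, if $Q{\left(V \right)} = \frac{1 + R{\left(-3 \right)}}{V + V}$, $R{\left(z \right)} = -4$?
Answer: $\frac{3}{34} + \frac{i \sqrt{8767087}}{136} \approx 0.088235 + 21.772 i$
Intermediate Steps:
$Q{\left(V \right)} = - \frac{3}{2 V}$ ($Q{\left(V \right)} = \frac{1 - 4}{V + V} = - \frac{3}{2 V}$)
$Q{\left(-17 \right)} + \sqrt{-474 + \frac{1}{\left(-56\right) \left(-8\right) + 640}} = - \frac{3}{2 \left(-17\right)} + \sqrt{-474 + \frac{1}{\left(-56\right) \left(-8\right) + 640}} = \left(- \frac{3}{2}\right) \left(- \frac{1}{17}\right) + \sqrt{-474 + \frac{1}{448 + 640}} = \frac{3}{34} + \sqrt{-474 + \frac{1}{1088}} = \frac{3}{34} + \sqrt{- \frac{515711}{1088}} = \frac{3}{34} + \frac{i \sqrt{8767087}}{136}$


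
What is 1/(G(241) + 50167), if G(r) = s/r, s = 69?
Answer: 241/12090316 ≈ 1.9933e-5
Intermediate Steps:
G(r) = 69/r
1/(G(241) + 50167) = 1/(69/241 + 50167) = 1/(12090316/241) = 241/12090316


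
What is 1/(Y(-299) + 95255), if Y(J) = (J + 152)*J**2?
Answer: -1/13046692 ≈ -7.6648e-8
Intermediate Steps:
Y(J) = J**2*(152 + J) (Y(J) = (152 + J)*J**2 = J**2*(152 + J))
1/(Y(-299) + 95255) = 1/((-299)**2*(152 - 299) + 95255) = 1/(89401*(-147) + 95255) = 1/(-13141947 + 95255) = 1/(-13046692) = -1/13046692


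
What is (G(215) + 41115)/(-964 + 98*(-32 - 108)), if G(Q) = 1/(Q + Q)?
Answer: -17679451/6314120 ≈ -2.8000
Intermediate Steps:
G(Q) = 1/(2*Q)
(G(215) + 41115)/(-964 + 98*(-32 - 108)) = ((1/2)/215 + 41115)/(-964 + 98*(-32 - 108)) = ((1/2)*(1/215) + 41115)/(-964 + 98*(-140)) = (1/430 + 41115)/(-964 - 13720) = (17679451/430)/(-14684) = (17679451/430)*(-1/14684) = -17679451/6314120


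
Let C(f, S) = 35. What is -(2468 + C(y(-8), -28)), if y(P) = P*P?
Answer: -2503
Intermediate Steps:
y(P) = P²
-(2468 + C(y(-8), -28)) = -(2468 + 35) = -1*2503 = -2503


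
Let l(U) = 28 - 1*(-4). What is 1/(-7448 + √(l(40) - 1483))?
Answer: -7448/55474155 - I*√1451/55474155 ≈ -0.00013426 - 6.8666e-7*I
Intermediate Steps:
l(U) = 32 (l(U) = 28 + 4 = 32)
1/(-7448 + √(l(40) - 1483)) = 1/(-7448 + √(32 - 1483)) = 1/(-7448 + √(-1451)) = 1/(-7448 + I*√1451)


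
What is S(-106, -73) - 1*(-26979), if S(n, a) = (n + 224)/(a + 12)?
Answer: 1645601/61 ≈ 26977.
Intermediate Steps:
S(n, a) = (224 + n)/(12 + a)
S(-106, -73) - 1*(-26979) = (224 - 106)/(12 - 73) - 1*(-26979) = 118/(-61) + 26979 = -1/61*118 + 26979 = -118/61 + 26979 = 1645601/61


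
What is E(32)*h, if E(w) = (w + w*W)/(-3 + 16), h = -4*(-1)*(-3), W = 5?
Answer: -2304/13 ≈ -177.23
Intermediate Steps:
h = -12 (h = 4*(-3) = -12)
E(w) = 6*w/13 (E(w) = (w + w*5)/(-3 + 16) = (w + 5*w)/13 = (6*w)*(1/13) = 6*w/13)
E(32)*h = ((6/13)*32)*(-12) = (192/13)*(-12) = -2304/13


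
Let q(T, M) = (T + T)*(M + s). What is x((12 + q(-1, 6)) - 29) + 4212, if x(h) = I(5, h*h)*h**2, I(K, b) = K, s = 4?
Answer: 11057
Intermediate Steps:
q(T, M) = 2*T*(4 + M) (q(T, M) = (T + T)*(M + 4) = (2*T)*(4 + M) = 2*T*(4 + M))
x(h) = 5*h**2
x((12 + q(-1, 6)) - 29) + 4212 = 5*((12 + 2*(-1)*(4 + 6)) - 29)**2 + 4212 = 5*((12 + 2*(-1)*10) - 29)**2 + 4212 = 5*((12 - 20) - 29)**2 + 4212 = 5*(-8 - 29)**2 + 4212 = 5*(-37)**2 + 4212 = 5*1369 + 4212 = 6845 + 4212 = 11057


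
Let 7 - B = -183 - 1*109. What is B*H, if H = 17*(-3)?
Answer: -15249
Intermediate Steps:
B = 299 (B = 7 - (-183 - 1*109) = 7 - (-183 - 109) = 7 - 1*(-292) = 7 + 292 = 299)
H = -51
B*H = 299*(-51) = -15249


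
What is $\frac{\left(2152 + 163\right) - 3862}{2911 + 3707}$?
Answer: $- \frac{1547}{6618} \approx -0.23376$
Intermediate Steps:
$\frac{\left(2152 + 163\right) - 3862}{2911 + 3707} = \frac{2315 - 3862}{6618} = \left(-1547\right) \frac{1}{6618} = - \frac{1547}{6618}$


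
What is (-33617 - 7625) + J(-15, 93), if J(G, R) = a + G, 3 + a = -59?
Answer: -41319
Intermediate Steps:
a = -62 (a = -3 - 59 = -62)
J(G, R) = -62 + G
(-33617 - 7625) + J(-15, 93) = (-33617 - 7625) + (-62 - 15) = -41242 - 77 = -41319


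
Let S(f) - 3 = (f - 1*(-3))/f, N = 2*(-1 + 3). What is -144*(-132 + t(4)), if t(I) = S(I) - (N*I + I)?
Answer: 21204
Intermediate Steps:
N = 4 (N = 2*2 = 4)
S(f) = 3 + (3 + f)/f (S(f) = 3 + (f - 1*(-3))/f = 3 + (f + 3)/f = 3 + (3 + f)/f)
t(I) = 4 - 5*I + 3/I (t(I) = (4 + 3/I) - (4*I + I) = (4 + 3/I) - 5*I = 4 - 5*I + 3/I)
-144*(-132 + t(4)) = -144*(-132 + (4 - 5*4 + 3/4)) = -144*(-132 + (4 - 20 + 3*(¼))) = -144*(-132 + (4 - 20 + ¾)) = -144*(-132 - 61/4) = -144*(-589/4) = 21204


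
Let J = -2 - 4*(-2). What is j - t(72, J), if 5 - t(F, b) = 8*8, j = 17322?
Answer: 17381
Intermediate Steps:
J = 6 (J = -2 + 8 = 6)
t(F, b) = -59 (t(F, b) = 5 - 8*8 = 5 - 1*64 = 5 - 64 = -59)
j - t(72, J) = 17322 - 1*(-59) = 17322 + 59 = 17381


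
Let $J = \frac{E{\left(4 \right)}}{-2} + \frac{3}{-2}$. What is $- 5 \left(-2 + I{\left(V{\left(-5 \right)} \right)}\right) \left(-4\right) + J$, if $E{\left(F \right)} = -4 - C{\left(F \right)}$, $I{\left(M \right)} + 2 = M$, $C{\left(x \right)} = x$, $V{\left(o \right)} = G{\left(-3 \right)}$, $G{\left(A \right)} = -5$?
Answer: $- \frac{355}{2} \approx -177.5$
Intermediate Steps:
$V{\left(o \right)} = -5$
$I{\left(M \right)} = -2 + M$
$E{\left(F \right)} = -4 - F$
$J = \frac{5}{2}$ ($J = \frac{-4 - 4}{-2} + \frac{3}{-2} = \left(-4 - 4\right) \left(- \frac{1}{2}\right) + 3 \left(- \frac{1}{2}\right) = \left(-8\right) \left(- \frac{1}{2}\right) - \frac{3}{2} = 4 - \frac{3}{2} = \frac{5}{2} \approx 2.5$)
$- 5 \left(-2 + I{\left(V{\left(-5 \right)} \right)}\right) \left(-4\right) + J = - 5 \left(-2 - 7\right) \left(-4\right) + \frac{5}{2} = - 5 \left(\left(-9\right) \left(-4\right)\right) + \frac{5}{2} = \left(-5\right) 36 + \frac{5}{2} = -180 + \frac{5}{2} = - \frac{355}{2}$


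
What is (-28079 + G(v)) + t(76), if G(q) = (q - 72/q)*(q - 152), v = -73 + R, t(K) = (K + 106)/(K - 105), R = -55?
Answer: 440639/58 ≈ 7597.2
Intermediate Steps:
t(K) = (106 + K)/(-105 + K)
v = -128 (v = -73 - 55 = -128)
G(q) = (-152 + q)*(q - 72/q) (G(q) = (q - 72/q)*(-152 + q) = (-152 + q)*(q - 72/q))
(-28079 + G(v)) + t(76) = (-28079 + (-72 + (-128)**2 - 152*(-128) + 10944/(-128))) + (106 + 76)/(-105 + 76) = (-28079 + (-72 + 16384 + 19456 + 10944*(-1/128))) + 182/(-29) = (-28079 + (-72 + 16384 + 19456 - 171/2)) - 1/29*182 = (-28079 + 71365/2) - 182/29 = 15207/2 - 182/29 = 440639/58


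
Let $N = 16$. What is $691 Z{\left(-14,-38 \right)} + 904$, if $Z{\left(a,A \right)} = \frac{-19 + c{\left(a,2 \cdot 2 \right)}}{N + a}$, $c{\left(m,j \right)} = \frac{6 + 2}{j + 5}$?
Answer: $- \frac{96361}{18} \approx -5353.4$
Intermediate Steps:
$c{\left(m,j \right)} = \frac{8}{5 + j}$
$Z{\left(a,A \right)} = - \frac{163}{9 \left(16 + a\right)}$ ($Z{\left(a,A \right)} = \frac{-19 + \frac{8}{5 + 2 \cdot 2}}{16 + a} = \frac{-19 + \frac{8}{5 + 4}}{16 + a} = \frac{-19 + \frac{8}{9}}{16 + a} = - \frac{163}{9 \left(16 + a\right)}$)
$691 Z{\left(-14,-38 \right)} + 904 = 691 \left(- \frac{163}{144 + 9 \left(-14\right)}\right) + 904 = 691 \left(- \frac{163}{144 - 126}\right) + 904 = 691 \left(- \frac{163}{18}\right) + 904 = - \frac{112633}{18} + 904 = - \frac{96361}{18}$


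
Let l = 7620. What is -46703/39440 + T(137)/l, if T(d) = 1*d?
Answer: -17523679/15026640 ≈ -1.1662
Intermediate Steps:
T(d) = d
-46703/39440 + T(137)/l = -46703/39440 + 137/7620 = -17523679/15026640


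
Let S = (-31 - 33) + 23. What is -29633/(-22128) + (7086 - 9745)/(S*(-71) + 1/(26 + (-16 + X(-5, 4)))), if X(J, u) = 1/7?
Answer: 40567969/95283168 ≈ 0.42576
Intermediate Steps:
X(J, u) = ⅐
S = -41 (S = -64 + 23 = -41)
-29633/(-22128) + (7086 - 9745)/(S*(-71) + 1/(26 + (-16 + X(-5, 4)))) = -29633/(-22128) + (7086 - 9745)/(-41*(-71) + 1/(26 + (-16 + ⅐))) = -29633*(-1/22128) - 2659/(2911 + 1/(26 - 111/7)) = 29633/22128 - 2659/(2911 + 1/(71/7)) = 29633/22128 - 2659/(2911 + 7/71) = 29633/22128 - 2659/206688/71 = 29633/22128 - 2659*71/206688 = 29633/22128 - 188789/206688 = 40567969/95283168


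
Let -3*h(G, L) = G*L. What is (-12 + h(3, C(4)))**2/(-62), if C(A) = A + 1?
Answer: -289/62 ≈ -4.6613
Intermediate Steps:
C(A) = 1 + A
h(G, L) = -G*L/3
(-12 + h(3, C(4)))**2/(-62) = (-12 - 1/3*3*(1 + 4))**2/(-62) = (-12 - 1/3*3*5)**2*(-1/62) = (-12 - 5)**2*(-1/62) = (-17)**2*(-1/62) = 289*(-1/62) = -289/62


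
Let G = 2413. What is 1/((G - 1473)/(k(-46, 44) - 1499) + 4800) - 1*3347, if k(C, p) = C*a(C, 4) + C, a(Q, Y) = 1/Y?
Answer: -50005917327/14940520 ≈ -3347.0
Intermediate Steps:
a(Q, Y) = 1/Y
k(C, p) = 5*C/4 (k(C, p) = C/4 + C = 5*C/4)
1/((G - 1473)/(k(-46, 44) - 1499) + 4800) - 1*3347 = 1/((2413 - 1473)/((5/4)*(-46) - 1499) + 4800) - 1*3347 = 1/(940/(-115/2 - 1499) + 4800) - 3347 = 1/(940/(-3113/2) + 4800) - 3347 = 1/(940*(-2/3113) + 4800) - 3347 = 1/(-1880/3113 + 4800) - 3347 = 1/(14940520/3113) - 3347 = 3113/14940520 - 3347 = -50005917327/14940520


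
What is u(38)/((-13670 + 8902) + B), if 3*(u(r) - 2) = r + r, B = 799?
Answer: -82/11907 ≈ -0.0068867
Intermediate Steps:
u(r) = 2 + 2*r/3 (u(r) = 2 + (r + r)/3 = 2 + (2*r)/3 = 2 + 2*r/3)
u(38)/((-13670 + 8902) + B) = (2 + (⅔)*38)/((-13670 + 8902) + 799) = (2 + 76/3)/(-4768 + 799) = (82/3)/(-3969) = (82/3)*(-1/3969) = -82/11907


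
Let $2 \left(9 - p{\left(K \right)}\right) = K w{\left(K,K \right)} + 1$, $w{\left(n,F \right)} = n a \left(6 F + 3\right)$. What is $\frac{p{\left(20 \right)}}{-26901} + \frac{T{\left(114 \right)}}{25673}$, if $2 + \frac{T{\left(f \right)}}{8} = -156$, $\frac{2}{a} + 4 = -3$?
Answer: $- \frac{3005318383}{9668811222} \approx -0.31083$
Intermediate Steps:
$a = - \frac{2}{7}$ ($a = \frac{2}{-4 - 3} = \frac{2}{-7} = 2 \left(- \frac{1}{7}\right) = - \frac{2}{7} \approx -0.28571$)
$T{\left(f \right)} = -1264$ ($T{\left(f \right)} = -16 + 8 \left(-156\right) = -16 - 1248 = -1264$)
$w{\left(n,F \right)} = - \frac{2 n \left(3 + 6 F\right)}{7}$ ($w{\left(n,F \right)} = n \left(- \frac{2}{7}\right) \left(6 F + 3\right) = - \frac{2 n}{7} \left(3 + 6 F\right) = - \frac{2 n \left(3 + 6 F\right)}{7}$)
$p{\left(K \right)} = \frac{17}{2} + \frac{3 K^{2} \left(1 + 2 K\right)}{7}$ ($p{\left(K \right)} = 9 - \frac{K \left(- \frac{6 K \left(1 + 2 K\right)}{7}\right) + 1}{2} = 9 - \frac{- \frac{6 K^{2} \left(1 + 2 K\right)}{7} + 1}{2} = 9 - \frac{1 - \frac{6 K^{2} \left(1 + 2 K\right)}{7}}{2} = 9 + \left(- \frac{1}{2} + \frac{3 K^{2} \left(1 + 2 K\right)}{7}\right) = \frac{17}{2} + \frac{3 K^{2} \left(1 + 2 K\right)}{7}$)
$\frac{p{\left(20 \right)}}{-26901} + \frac{T{\left(114 \right)}}{25673} = \frac{\frac{17}{2} + \frac{20^{2} \left(6 + 12 \cdot 20\right)}{14}}{-26901} - \frac{1264}{25673} = \left(\frac{17}{2} + \frac{1}{14} \cdot 400 \left(6 + 240\right)\right) \left(- \frac{1}{26901}\right) - \frac{1264}{25673} = \left(\frac{17}{2} + \frac{1}{14} \cdot 400 \cdot 246\right) \left(- \frac{1}{26901}\right) - \frac{1264}{25673} = \left(\frac{17}{2} + \frac{49200}{7}\right) \left(- \frac{1}{26901}\right) - \frac{1264}{25673} = \frac{98519}{14} \left(- \frac{1}{26901}\right) - \frac{1264}{25673} = - \frac{98519}{376614} - \frac{1264}{25673} = - \frac{3005318383}{9668811222}$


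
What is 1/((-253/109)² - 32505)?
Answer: -11881/386127896 ≈ -3.0770e-5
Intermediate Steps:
1/((-253/109)² - 32505) = 1/(64009/11881 - 32505) = 1/(-386127896/11881) = -11881/386127896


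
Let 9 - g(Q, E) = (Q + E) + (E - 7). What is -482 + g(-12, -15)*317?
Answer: 17904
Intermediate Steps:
g(Q, E) = 16 - Q - 2*E (g(Q, E) = 9 - ((Q + E) + (E - 7)) = 9 - ((E + Q) + (-7 + E)) = 9 - (-7 + Q + 2*E) = 9 + (7 - Q - 2*E) = 16 - Q - 2*E)
-482 + g(-12, -15)*317 = -482 + (16 - 1*(-12) - 2*(-15))*317 = -482 + (16 + 12 + 30)*317 = -482 + 58*317 = -482 + 18386 = 17904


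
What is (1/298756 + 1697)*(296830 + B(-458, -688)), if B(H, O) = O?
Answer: 75070358298243/149378 ≈ 5.0255e+8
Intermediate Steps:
(1/298756 + 1697)*(296830 + B(-458, -688)) = (1/298756 + 1697)*(296830 - 688) = (1/298756 + 1697)*296142 = (506988933/298756)*296142 = 75070358298243/149378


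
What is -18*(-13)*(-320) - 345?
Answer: -75225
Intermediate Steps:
-18*(-13)*(-320) - 345 = 234*(-320) - 345 = -74880 - 345 = -75225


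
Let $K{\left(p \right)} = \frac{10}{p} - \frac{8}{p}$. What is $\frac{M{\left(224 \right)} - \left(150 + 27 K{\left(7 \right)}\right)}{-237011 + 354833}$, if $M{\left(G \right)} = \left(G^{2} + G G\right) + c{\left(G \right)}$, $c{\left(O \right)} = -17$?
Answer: $\frac{233747}{274918} \approx 0.85024$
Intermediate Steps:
$K{\left(p \right)} = \frac{2}{p}$
$M{\left(G \right)} = -17 + 2 G^{2}$ ($M{\left(G \right)} = \left(G^{2} + G G\right) - 17 = \left(G^{2} + G^{2}\right) - 17 = 2 G^{2} - 17 = -17 + 2 G^{2}$)
$\frac{M{\left(224 \right)} - \left(150 + 27 K{\left(7 \right)}\right)}{-237011 + 354833} = \frac{\left(-17 + 2 \cdot 224^{2}\right) - \left(150 + 27 \cdot \frac{2}{7}\right)}{-237011 + 354833} = \frac{\left(-17 + 2 \cdot 50176\right) - \left(150 + 27 \cdot 2 \cdot \frac{1}{7}\right)}{117822} = \left(\left(-17 + 100352\right) - \frac{1104}{7}\right) \frac{1}{117822} = \left(100335 - \frac{1104}{7}\right) \frac{1}{117822} = \frac{701241}{7} \cdot \frac{1}{117822} = \frac{233747}{274918}$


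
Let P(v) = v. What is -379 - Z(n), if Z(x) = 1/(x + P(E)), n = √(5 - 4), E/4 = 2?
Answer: -3412/9 ≈ -379.11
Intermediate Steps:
E = 8 (E = 4*2 = 8)
n = 1 (n = √1 = 1)
Z(x) = 1/(8 + x) (Z(x) = 1/(x + 8) = 1/(8 + x))
-379 - Z(n) = -379 - 1/(8 + 1) = -379 - 1/9 = -379 - 1*⅑ = -379 - ⅑ = -3412/9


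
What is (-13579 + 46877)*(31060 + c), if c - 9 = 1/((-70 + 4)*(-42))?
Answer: 1433866305581/1386 ≈ 1.0345e+9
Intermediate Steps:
c = 24949/2772 (c = 9 + 1/((-70 + 4)*(-42)) = 9 + 1/(-66*(-42)) = 9 + 1/2772 = 24949/2772 ≈ 9.0004)
(-13579 + 46877)*(31060 + c) = (-13579 + 46877)*(31060 + 24949/2772) = 33298*(86123269/2772) = 1433866305581/1386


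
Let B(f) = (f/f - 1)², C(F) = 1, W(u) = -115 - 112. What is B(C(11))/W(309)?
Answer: 0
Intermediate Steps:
W(u) = -227
B(f) = 0 (B(f) = (1 - 1)² = 0² = 0)
B(C(11))/W(309) = 0/(-227) = 0*(-1/227) = 0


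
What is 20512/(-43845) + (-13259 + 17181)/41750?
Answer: -68441591/183052875 ≈ -0.37389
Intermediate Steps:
20512/(-43845) + (-13259 + 17181)/41750 = 20512*(-1/43845) + 3922*(1/41750) = -20512/43845 + 1961/20875 = -68441591/183052875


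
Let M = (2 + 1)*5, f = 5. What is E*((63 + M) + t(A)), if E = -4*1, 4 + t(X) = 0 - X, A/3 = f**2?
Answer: 4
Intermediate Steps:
A = 75 (A = 3*5**2 = 3*25 = 75)
t(X) = -4 - X (t(X) = -4 + (0 - X) = -4 - X)
M = 15 (M = 3*5 = 15)
E = -4
E*((63 + M) + t(A)) = -4*((63 + 15) + (-4 - 1*75)) = -4*(78 + (-4 - 75)) = -4*(78 - 79) = -4*(-1) = 4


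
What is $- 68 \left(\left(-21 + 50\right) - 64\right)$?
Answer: $2380$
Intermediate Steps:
$- 68 \left(\left(-21 + 50\right) - 64\right) = - 68 \left(29 - 64\right) = \left(-68\right) \left(-35\right) = 2380$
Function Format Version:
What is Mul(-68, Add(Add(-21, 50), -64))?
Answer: 2380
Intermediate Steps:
Mul(-68, Add(Add(-21, 50), -64)) = Mul(-68, Add(29, -64)) = Mul(-68, -35) = 2380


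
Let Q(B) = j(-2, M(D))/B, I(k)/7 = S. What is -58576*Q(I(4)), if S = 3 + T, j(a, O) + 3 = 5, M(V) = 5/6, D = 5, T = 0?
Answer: -16736/3 ≈ -5578.7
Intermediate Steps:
M(V) = 5/6 (M(V) = 5*(1/6) = 5/6)
j(a, O) = 2 (j(a, O) = -3 + 5 = 2)
S = 3 (S = 3 + 0 = 3)
I(k) = 21 (I(k) = 7*3 = 21)
Q(B) = 2/B
-58576*Q(I(4)) = -117152/21 = -58576*2/21 = -16736/3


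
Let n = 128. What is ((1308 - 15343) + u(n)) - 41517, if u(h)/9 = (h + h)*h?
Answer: 239360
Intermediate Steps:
u(h) = 18*h² (u(h) = 9*((h + h)*h) = 9*((2*h)*h) = 9*(2*h²) = 18*h²)
((1308 - 15343) + u(n)) - 41517 = ((1308 - 15343) + 18*128²) - 41517 = (-14035 + 18*16384) - 41517 = (-14035 + 294912) - 41517 = 280877 - 41517 = 239360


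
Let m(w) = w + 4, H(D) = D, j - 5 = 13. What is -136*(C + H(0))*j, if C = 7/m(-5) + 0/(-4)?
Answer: 17136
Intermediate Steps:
j = 18 (j = 5 + 13 = 18)
m(w) = 4 + w
C = -7 (C = 7/(4 - 5) + 0/(-4) = 7/(-1) + 0*(-1/4) = 7*(-1) + 0 = -7 + 0 = -7)
-136*(C + H(0))*j = -136*(-7 + 0)*18 = -(-952)*18 = -136*(-126) = 17136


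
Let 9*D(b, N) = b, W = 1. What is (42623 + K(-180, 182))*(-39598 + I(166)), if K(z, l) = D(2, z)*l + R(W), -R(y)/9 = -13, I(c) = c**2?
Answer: -515162112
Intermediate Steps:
D(b, N) = b/9
R(y) = 117 (R(y) = -9*(-13) = 117)
K(z, l) = 117 + 2*l/9 (K(z, l) = ((1/9)*2)*l + 117 = 2*l/9 + 117 = 117 + 2*l/9)
(42623 + K(-180, 182))*(-39598 + I(166)) = (42623 + (117 + (2/9)*182))*(-39598 + 166**2) = (42623 + (117 + 364/9))*(-39598 + 27556) = (42623 + 1417/9)*(-12042) = (385024/9)*(-12042) = -515162112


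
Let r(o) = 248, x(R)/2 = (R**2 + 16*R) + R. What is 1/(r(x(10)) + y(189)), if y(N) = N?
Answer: 1/437 ≈ 0.0022883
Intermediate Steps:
x(R) = 2*R**2 + 34*R (x(R) = 2*((R**2 + 16*R) + R) = 2*(R**2 + 17*R) = 2*R**2 + 34*R)
1/(r(x(10)) + y(189)) = 1/(248 + 189) = 1/437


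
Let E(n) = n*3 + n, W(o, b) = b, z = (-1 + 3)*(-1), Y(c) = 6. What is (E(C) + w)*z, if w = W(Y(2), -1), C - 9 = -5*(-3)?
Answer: -190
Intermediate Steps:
C = 24 (C = 9 - 5*(-3) = 9 + 15 = 24)
z = -2 (z = 2*(-1) = -2)
w = -1
E(n) = 4*n (E(n) = 3*n + n = 4*n)
(E(C) + w)*z = (4*24 - 1)*(-2) = (96 - 1)*(-2) = 95*(-2) = -190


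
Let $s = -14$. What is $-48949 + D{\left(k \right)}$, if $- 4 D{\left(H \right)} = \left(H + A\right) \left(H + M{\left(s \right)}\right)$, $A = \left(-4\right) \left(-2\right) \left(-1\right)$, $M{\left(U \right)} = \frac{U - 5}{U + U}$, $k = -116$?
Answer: $- \frac{1470671}{28} \approx -52524.0$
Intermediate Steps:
$M{\left(U \right)} = \frac{-5 + U}{2 U}$
$A = -8$ ($A = 8 \left(-1\right) = -8$)
$D{\left(H \right)} = - \frac{\left(-8 + H\right) \left(\frac{19}{28} + H\right)}{4}$ ($D{\left(H \right)} = - \frac{\left(H - 8\right) \left(H + \frac{-5 - 14}{2 \left(-14\right)}\right)}{4} = - \frac{\left(-8 + H\right) \left(H + \frac{1}{2} \left(- \frac{1}{14}\right) \left(-19\right)\right)}{4} = - \frac{\left(-8 + H\right) \left(H + \frac{19}{28}\right)}{4} = - \frac{\left(-8 + H\right) \left(\frac{19}{28} + H\right)}{4}$)
$-48949 + D{\left(k \right)} = -48949 + \left(\frac{19}{14} - \frac{\left(-116\right)^{2}}{4} + \frac{205}{112} \left(-116\right)\right) = -48949 - \frac{100099}{28} = - \frac{1470671}{28}$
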